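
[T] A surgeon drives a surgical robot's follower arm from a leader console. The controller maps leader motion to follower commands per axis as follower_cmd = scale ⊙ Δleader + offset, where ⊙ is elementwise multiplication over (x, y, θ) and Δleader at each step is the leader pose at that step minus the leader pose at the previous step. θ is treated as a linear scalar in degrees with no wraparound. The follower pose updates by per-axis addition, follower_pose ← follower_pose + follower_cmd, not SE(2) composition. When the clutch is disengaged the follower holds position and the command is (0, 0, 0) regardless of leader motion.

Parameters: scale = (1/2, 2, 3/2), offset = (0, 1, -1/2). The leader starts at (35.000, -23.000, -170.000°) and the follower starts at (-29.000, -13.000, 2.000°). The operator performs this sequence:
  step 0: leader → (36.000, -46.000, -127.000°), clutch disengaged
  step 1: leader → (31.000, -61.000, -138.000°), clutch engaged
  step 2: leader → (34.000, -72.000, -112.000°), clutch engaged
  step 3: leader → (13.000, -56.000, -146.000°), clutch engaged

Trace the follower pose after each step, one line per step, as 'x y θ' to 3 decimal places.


-29.000 -13.000 2.000
-31.500 -42.000 -15.000
-30.000 -63.000 23.500
-40.500 -30.000 -28.000

step 0: Δleader=(1.000, -23.000, 43.000°), disengaged; cmd=(0,0,0) → follower holds at (-29.000, -13.000, 2.000°)
step 1: Δleader=(-5.000, -15.000, -11.000°), engaged; cmd=(-2.500, -29.000, -17.000°) → follower=(-31.500, -42.000, -15.000°)
step 2: Δleader=(3.000, -11.000, 26.000°), engaged; cmd=(1.500, -21.000, 38.500°) → follower=(-30.000, -63.000, 23.500°)
step 3: Δleader=(-21.000, 16.000, -34.000°), engaged; cmd=(-10.500, 33.000, -51.500°) → follower=(-40.500, -30.000, -28.000°)


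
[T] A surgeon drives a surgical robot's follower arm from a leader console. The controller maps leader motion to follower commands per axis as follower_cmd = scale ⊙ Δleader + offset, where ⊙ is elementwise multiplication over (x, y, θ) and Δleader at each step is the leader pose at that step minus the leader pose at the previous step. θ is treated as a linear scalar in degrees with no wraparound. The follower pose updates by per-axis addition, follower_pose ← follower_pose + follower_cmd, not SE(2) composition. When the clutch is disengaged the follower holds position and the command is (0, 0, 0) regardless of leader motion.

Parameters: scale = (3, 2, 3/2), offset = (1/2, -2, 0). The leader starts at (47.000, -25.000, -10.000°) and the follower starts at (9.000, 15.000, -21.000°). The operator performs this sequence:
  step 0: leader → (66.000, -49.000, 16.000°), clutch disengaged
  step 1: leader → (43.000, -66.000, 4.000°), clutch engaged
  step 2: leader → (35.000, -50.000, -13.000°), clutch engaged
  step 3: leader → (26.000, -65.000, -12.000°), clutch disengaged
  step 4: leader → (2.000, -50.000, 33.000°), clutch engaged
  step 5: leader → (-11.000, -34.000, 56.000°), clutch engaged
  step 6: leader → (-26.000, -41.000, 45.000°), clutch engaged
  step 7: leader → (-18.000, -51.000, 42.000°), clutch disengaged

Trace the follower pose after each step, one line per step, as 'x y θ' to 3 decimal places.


step 0: Δleader=(19.000, -24.000, 26.000°), disengaged; cmd=(0,0,0) → follower holds at (9.000, 15.000, -21.000°)
step 1: Δleader=(-23.000, -17.000, -12.000°), engaged; cmd=(-68.500, -36.000, -18.000°) → follower=(-59.500, -21.000, -39.000°)
step 2: Δleader=(-8.000, 16.000, -17.000°), engaged; cmd=(-23.500, 30.000, -25.500°) → follower=(-83.000, 9.000, -64.500°)
step 3: Δleader=(-9.000, -15.000, 1.000°), disengaged; cmd=(0,0,0) → follower holds at (-83.000, 9.000, -64.500°)
step 4: Δleader=(-24.000, 15.000, 45.000°), engaged; cmd=(-71.500, 28.000, 67.500°) → follower=(-154.500, 37.000, 3.000°)
step 5: Δleader=(-13.000, 16.000, 23.000°), engaged; cmd=(-38.500, 30.000, 34.500°) → follower=(-193.000, 67.000, 37.500°)
step 6: Δleader=(-15.000, -7.000, -11.000°), engaged; cmd=(-44.500, -16.000, -16.500°) → follower=(-237.500, 51.000, 21.000°)
step 7: Δleader=(8.000, -10.000, -3.000°), disengaged; cmd=(0,0,0) → follower holds at (-237.500, 51.000, 21.000°)

9.000 15.000 -21.000
-59.500 -21.000 -39.000
-83.000 9.000 -64.500
-83.000 9.000 -64.500
-154.500 37.000 3.000
-193.000 67.000 37.500
-237.500 51.000 21.000
-237.500 51.000 21.000


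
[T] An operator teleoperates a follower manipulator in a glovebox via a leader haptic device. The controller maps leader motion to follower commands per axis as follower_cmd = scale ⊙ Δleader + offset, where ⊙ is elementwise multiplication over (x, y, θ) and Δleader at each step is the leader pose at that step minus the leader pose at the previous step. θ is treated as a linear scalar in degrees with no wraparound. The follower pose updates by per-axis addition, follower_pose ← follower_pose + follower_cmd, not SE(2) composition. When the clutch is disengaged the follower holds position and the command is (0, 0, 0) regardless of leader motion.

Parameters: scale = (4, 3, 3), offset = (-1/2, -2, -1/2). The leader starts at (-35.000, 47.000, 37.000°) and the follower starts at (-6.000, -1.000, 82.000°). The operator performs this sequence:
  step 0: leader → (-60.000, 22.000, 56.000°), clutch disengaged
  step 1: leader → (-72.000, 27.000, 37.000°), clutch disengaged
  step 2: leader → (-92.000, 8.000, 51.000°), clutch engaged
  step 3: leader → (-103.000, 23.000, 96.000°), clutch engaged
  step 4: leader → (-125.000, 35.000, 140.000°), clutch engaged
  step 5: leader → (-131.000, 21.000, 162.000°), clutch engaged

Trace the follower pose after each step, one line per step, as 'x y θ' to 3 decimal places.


step 0: Δleader=(-25.000, -25.000, 19.000°), disengaged; cmd=(0,0,0) → follower holds at (-6.000, -1.000, 82.000°)
step 1: Δleader=(-12.000, 5.000, -19.000°), disengaged; cmd=(0,0,0) → follower holds at (-6.000, -1.000, 82.000°)
step 2: Δleader=(-20.000, -19.000, 14.000°), engaged; cmd=(-80.500, -59.000, 41.500°) → follower=(-86.500, -60.000, 123.500°)
step 3: Δleader=(-11.000, 15.000, 45.000°), engaged; cmd=(-44.500, 43.000, 134.500°) → follower=(-131.000, -17.000, 258.000°)
step 4: Δleader=(-22.000, 12.000, 44.000°), engaged; cmd=(-88.500, 34.000, 131.500°) → follower=(-219.500, 17.000, 389.500°)
step 5: Δleader=(-6.000, -14.000, 22.000°), engaged; cmd=(-24.500, -44.000, 65.500°) → follower=(-244.000, -27.000, 455.000°)

-6.000 -1.000 82.000
-6.000 -1.000 82.000
-86.500 -60.000 123.500
-131.000 -17.000 258.000
-219.500 17.000 389.500
-244.000 -27.000 455.000


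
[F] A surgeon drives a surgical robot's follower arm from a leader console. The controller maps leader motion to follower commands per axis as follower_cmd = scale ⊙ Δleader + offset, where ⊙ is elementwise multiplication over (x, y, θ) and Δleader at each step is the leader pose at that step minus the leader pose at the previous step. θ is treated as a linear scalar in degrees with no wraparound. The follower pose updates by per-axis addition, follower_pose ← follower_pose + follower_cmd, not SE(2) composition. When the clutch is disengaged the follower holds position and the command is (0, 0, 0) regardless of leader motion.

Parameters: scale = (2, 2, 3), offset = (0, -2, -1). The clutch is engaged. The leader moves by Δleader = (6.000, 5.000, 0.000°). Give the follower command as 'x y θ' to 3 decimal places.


axis x: 2·6.000 + 0 = 12.000
axis y: 2·5.000 + -2 = 8.000
axis θ: 3·0.000 + -1 = -1.000

12.000 8.000 -1.000


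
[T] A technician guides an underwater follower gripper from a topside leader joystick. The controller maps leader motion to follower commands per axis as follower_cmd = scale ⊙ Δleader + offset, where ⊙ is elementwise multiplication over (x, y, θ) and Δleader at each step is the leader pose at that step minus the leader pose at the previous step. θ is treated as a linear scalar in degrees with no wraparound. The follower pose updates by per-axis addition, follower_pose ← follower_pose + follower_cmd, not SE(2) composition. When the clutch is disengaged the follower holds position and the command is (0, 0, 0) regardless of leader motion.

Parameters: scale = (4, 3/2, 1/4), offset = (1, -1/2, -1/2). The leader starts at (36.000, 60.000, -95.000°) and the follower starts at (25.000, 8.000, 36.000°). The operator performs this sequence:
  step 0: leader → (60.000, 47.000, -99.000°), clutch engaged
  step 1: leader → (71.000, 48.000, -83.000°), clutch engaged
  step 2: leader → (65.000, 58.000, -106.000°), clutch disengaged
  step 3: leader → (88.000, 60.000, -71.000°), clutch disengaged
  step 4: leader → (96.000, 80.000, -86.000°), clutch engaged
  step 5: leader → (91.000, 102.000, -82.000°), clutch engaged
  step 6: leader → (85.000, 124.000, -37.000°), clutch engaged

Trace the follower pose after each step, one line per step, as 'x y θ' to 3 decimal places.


122.000 -12.000 34.500
167.000 -11.000 38.000
167.000 -11.000 38.000
167.000 -11.000 38.000
200.000 18.500 33.750
181.000 51.000 34.250
158.000 83.500 45.000

step 0: Δleader=(24.000, -13.000, -4.000°), engaged; cmd=(97.000, -20.000, -1.500°) → follower=(122.000, -12.000, 34.500°)
step 1: Δleader=(11.000, 1.000, 16.000°), engaged; cmd=(45.000, 1.000, 3.500°) → follower=(167.000, -11.000, 38.000°)
step 2: Δleader=(-6.000, 10.000, -23.000°), disengaged; cmd=(0,0,0) → follower holds at (167.000, -11.000, 38.000°)
step 3: Δleader=(23.000, 2.000, 35.000°), disengaged; cmd=(0,0,0) → follower holds at (167.000, -11.000, 38.000°)
step 4: Δleader=(8.000, 20.000, -15.000°), engaged; cmd=(33.000, 29.500, -4.250°) → follower=(200.000, 18.500, 33.750°)
step 5: Δleader=(-5.000, 22.000, 4.000°), engaged; cmd=(-19.000, 32.500, 0.500°) → follower=(181.000, 51.000, 34.250°)
step 6: Δleader=(-6.000, 22.000, 45.000°), engaged; cmd=(-23.000, 32.500, 10.750°) → follower=(158.000, 83.500, 45.000°)


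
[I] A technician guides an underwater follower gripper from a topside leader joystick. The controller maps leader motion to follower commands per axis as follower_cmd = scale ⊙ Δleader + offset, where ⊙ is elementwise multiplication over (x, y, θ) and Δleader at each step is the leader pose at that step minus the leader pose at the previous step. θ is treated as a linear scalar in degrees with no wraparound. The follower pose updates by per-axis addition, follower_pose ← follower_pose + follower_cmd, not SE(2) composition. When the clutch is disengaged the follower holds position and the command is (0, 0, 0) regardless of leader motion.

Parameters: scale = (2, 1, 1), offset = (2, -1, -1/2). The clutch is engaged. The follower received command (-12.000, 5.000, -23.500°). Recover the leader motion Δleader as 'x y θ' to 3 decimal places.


axis x: (-12.000 − 2) / (2) = -7.000
axis y: (5.000 − -1) / (1) = 6.000
axis θ: (-23.500 − -1/2) / (1) = -23.000

-7.000 6.000 -23.000


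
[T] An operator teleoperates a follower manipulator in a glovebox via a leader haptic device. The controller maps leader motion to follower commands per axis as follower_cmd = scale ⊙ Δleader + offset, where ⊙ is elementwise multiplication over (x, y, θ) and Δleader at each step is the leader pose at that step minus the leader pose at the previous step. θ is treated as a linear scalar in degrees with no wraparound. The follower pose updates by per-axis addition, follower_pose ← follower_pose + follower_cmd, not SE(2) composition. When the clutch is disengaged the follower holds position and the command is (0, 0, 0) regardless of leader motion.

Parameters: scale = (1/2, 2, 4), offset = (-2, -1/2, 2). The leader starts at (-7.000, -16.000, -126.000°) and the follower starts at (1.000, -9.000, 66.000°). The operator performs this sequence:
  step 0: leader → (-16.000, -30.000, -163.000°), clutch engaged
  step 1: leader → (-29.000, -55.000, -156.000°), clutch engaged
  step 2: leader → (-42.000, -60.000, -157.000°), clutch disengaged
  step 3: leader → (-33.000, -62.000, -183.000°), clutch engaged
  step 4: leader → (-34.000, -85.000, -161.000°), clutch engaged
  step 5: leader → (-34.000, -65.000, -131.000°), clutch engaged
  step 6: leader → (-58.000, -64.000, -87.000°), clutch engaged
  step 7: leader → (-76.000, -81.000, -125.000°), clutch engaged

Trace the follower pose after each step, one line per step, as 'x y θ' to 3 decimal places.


-5.500 -37.500 -80.000
-14.000 -88.000 -50.000
-14.000 -88.000 -50.000
-11.500 -92.500 -152.000
-14.000 -139.000 -62.000
-16.000 -99.500 60.000
-30.000 -98.000 238.000
-41.000 -132.500 88.000

step 0: Δleader=(-9.000, -14.000, -37.000°), engaged; cmd=(-6.500, -28.500, -146.000°) → follower=(-5.500, -37.500, -80.000°)
step 1: Δleader=(-13.000, -25.000, 7.000°), engaged; cmd=(-8.500, -50.500, 30.000°) → follower=(-14.000, -88.000, -50.000°)
step 2: Δleader=(-13.000, -5.000, -1.000°), disengaged; cmd=(0,0,0) → follower holds at (-14.000, -88.000, -50.000°)
step 3: Δleader=(9.000, -2.000, -26.000°), engaged; cmd=(2.500, -4.500, -102.000°) → follower=(-11.500, -92.500, -152.000°)
step 4: Δleader=(-1.000, -23.000, 22.000°), engaged; cmd=(-2.500, -46.500, 90.000°) → follower=(-14.000, -139.000, -62.000°)
step 5: Δleader=(0.000, 20.000, 30.000°), engaged; cmd=(-2.000, 39.500, 122.000°) → follower=(-16.000, -99.500, 60.000°)
step 6: Δleader=(-24.000, 1.000, 44.000°), engaged; cmd=(-14.000, 1.500, 178.000°) → follower=(-30.000, -98.000, 238.000°)
step 7: Δleader=(-18.000, -17.000, -38.000°), engaged; cmd=(-11.000, -34.500, -150.000°) → follower=(-41.000, -132.500, 88.000°)


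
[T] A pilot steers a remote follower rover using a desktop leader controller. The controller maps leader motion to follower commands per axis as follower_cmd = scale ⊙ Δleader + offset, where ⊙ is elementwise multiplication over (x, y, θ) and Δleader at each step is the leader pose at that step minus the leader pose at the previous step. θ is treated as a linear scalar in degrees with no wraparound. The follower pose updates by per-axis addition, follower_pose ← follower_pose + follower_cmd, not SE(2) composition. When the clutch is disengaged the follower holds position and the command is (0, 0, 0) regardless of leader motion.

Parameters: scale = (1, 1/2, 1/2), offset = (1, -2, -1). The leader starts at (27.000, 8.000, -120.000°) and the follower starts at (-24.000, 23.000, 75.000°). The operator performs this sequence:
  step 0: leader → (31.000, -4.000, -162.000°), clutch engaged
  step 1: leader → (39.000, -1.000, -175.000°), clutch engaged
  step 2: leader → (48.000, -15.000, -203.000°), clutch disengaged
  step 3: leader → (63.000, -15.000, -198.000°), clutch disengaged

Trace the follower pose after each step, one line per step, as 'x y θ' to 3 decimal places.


-19.000 15.000 53.000
-10.000 14.500 45.500
-10.000 14.500 45.500
-10.000 14.500 45.500

step 0: Δleader=(4.000, -12.000, -42.000°), engaged; cmd=(5.000, -8.000, -22.000°) → follower=(-19.000, 15.000, 53.000°)
step 1: Δleader=(8.000, 3.000, -13.000°), engaged; cmd=(9.000, -0.500, -7.500°) → follower=(-10.000, 14.500, 45.500°)
step 2: Δleader=(9.000, -14.000, -28.000°), disengaged; cmd=(0,0,0) → follower holds at (-10.000, 14.500, 45.500°)
step 3: Δleader=(15.000, 0.000, 5.000°), disengaged; cmd=(0,0,0) → follower holds at (-10.000, 14.500, 45.500°)


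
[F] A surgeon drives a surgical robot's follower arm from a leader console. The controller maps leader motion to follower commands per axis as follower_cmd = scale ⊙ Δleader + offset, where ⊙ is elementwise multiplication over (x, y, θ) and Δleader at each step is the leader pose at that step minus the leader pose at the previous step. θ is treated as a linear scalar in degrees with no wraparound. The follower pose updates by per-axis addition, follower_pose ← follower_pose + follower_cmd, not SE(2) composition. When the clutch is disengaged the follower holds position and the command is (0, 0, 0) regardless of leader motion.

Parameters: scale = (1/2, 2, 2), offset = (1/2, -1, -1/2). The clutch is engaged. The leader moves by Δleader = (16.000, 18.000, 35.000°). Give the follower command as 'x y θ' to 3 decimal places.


axis x: 1/2·16.000 + 1/2 = 8.500
axis y: 2·18.000 + -1 = 35.000
axis θ: 2·35.000 + -1/2 = 69.500

8.500 35.000 69.500


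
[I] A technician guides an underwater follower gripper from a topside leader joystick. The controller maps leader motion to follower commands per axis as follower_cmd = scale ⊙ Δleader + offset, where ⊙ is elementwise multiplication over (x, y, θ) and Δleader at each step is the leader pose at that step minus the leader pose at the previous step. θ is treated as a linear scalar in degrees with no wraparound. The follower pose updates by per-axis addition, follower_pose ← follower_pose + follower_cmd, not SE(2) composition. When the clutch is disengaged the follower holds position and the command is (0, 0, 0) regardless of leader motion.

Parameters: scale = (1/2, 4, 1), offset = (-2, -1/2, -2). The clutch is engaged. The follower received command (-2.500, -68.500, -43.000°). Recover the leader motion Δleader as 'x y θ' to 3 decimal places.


-1.000 -17.000 -41.000

axis x: (-2.500 − -2) / (1/2) = -1.000
axis y: (-68.500 − -1/2) / (4) = -17.000
axis θ: (-43.000 − -2) / (1) = -41.000


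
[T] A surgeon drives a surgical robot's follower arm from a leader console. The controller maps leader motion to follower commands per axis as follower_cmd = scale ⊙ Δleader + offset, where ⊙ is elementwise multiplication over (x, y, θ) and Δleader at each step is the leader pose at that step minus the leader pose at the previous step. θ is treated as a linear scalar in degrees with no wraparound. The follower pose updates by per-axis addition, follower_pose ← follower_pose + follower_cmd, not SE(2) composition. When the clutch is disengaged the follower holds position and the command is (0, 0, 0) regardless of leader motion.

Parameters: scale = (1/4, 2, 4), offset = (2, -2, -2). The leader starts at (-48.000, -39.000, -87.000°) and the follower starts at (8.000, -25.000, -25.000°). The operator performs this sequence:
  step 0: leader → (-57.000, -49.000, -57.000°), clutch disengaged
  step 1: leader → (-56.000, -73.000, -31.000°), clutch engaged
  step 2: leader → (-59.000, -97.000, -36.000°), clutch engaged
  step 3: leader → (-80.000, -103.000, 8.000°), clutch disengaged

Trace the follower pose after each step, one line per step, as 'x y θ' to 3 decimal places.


step 0: Δleader=(-9.000, -10.000, 30.000°), disengaged; cmd=(0,0,0) → follower holds at (8.000, -25.000, -25.000°)
step 1: Δleader=(1.000, -24.000, 26.000°), engaged; cmd=(2.250, -50.000, 102.000°) → follower=(10.250, -75.000, 77.000°)
step 2: Δleader=(-3.000, -24.000, -5.000°), engaged; cmd=(1.250, -50.000, -22.000°) → follower=(11.500, -125.000, 55.000°)
step 3: Δleader=(-21.000, -6.000, 44.000°), disengaged; cmd=(0,0,0) → follower holds at (11.500, -125.000, 55.000°)

8.000 -25.000 -25.000
10.250 -75.000 77.000
11.500 -125.000 55.000
11.500 -125.000 55.000


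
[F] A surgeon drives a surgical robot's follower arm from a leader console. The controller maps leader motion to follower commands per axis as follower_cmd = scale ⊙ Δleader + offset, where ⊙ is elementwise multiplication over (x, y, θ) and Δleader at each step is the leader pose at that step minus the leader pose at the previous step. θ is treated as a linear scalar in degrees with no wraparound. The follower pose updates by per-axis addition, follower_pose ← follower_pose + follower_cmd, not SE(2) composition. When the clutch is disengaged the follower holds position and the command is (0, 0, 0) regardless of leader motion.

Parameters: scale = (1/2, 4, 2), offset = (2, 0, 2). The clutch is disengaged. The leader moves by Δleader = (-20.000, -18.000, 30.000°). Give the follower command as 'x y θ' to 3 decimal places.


clutch disengaged → follower holds; cmd = (0, 0, 0)

0.000 0.000 0.000


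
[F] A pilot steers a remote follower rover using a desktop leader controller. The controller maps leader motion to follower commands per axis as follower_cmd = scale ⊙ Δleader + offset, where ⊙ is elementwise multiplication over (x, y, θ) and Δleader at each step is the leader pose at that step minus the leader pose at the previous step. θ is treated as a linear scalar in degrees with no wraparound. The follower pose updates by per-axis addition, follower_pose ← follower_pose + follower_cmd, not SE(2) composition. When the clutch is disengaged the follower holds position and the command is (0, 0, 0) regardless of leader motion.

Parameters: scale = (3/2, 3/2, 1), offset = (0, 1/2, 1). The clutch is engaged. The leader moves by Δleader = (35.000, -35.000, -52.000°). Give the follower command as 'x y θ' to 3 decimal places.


axis x: 3/2·35.000 + 0 = 52.500
axis y: 3/2·-35.000 + 1/2 = -52.000
axis θ: 1·-52.000 + 1 = -51.000

52.500 -52.000 -51.000


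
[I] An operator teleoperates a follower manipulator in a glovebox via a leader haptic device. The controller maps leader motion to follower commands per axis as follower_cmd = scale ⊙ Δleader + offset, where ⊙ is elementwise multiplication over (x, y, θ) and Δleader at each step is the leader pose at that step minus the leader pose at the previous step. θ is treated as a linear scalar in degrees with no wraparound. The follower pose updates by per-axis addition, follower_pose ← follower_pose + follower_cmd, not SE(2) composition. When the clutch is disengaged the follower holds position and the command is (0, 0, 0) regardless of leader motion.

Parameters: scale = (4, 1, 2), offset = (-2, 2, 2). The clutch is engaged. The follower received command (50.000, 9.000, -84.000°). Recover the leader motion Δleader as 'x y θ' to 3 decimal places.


axis x: (50.000 − -2) / (4) = 13.000
axis y: (9.000 − 2) / (1) = 7.000
axis θ: (-84.000 − 2) / (2) = -43.000

13.000 7.000 -43.000


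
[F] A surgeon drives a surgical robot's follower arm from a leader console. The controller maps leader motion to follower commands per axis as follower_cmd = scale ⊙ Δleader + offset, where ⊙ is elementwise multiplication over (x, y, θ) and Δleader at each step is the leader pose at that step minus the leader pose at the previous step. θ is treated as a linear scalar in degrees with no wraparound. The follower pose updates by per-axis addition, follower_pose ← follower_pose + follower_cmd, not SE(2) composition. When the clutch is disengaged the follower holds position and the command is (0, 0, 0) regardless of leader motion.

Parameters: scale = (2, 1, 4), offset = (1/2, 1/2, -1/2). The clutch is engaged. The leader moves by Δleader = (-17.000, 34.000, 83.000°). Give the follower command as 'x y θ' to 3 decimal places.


axis x: 2·-17.000 + 1/2 = -33.500
axis y: 1·34.000 + 1/2 = 34.500
axis θ: 4·83.000 + -1/2 = 331.500

-33.500 34.500 331.500


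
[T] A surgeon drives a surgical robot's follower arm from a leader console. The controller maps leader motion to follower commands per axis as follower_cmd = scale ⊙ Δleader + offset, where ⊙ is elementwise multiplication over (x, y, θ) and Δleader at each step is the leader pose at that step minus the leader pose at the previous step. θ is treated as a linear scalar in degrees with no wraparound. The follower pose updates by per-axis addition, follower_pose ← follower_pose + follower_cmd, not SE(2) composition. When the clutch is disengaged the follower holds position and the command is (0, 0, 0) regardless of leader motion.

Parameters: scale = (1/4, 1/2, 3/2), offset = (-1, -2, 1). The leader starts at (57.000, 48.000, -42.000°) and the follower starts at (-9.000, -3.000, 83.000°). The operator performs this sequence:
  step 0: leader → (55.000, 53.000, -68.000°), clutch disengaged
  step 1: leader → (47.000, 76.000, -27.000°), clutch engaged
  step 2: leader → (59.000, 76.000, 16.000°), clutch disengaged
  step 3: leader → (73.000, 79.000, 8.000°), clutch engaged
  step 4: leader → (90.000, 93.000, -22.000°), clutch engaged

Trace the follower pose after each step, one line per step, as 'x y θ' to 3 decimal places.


-9.000 -3.000 83.000
-12.000 6.500 145.500
-12.000 6.500 145.500
-9.500 6.000 134.500
-6.250 11.000 90.500

step 0: Δleader=(-2.000, 5.000, -26.000°), disengaged; cmd=(0,0,0) → follower holds at (-9.000, -3.000, 83.000°)
step 1: Δleader=(-8.000, 23.000, 41.000°), engaged; cmd=(-3.000, 9.500, 62.500°) → follower=(-12.000, 6.500, 145.500°)
step 2: Δleader=(12.000, 0.000, 43.000°), disengaged; cmd=(0,0,0) → follower holds at (-12.000, 6.500, 145.500°)
step 3: Δleader=(14.000, 3.000, -8.000°), engaged; cmd=(2.500, -0.500, -11.000°) → follower=(-9.500, 6.000, 134.500°)
step 4: Δleader=(17.000, 14.000, -30.000°), engaged; cmd=(3.250, 5.000, -44.000°) → follower=(-6.250, 11.000, 90.500°)


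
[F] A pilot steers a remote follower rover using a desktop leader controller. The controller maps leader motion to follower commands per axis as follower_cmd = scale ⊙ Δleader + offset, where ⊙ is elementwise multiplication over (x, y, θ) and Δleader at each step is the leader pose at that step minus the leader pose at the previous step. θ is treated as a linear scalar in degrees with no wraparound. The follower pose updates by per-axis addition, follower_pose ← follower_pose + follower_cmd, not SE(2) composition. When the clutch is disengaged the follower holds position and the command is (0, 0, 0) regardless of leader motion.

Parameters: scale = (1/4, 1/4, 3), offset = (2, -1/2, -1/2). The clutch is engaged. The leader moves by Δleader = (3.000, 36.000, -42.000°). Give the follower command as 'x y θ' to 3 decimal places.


2.750 8.500 -126.500

axis x: 1/4·3.000 + 2 = 2.750
axis y: 1/4·36.000 + -1/2 = 8.500
axis θ: 3·-42.000 + -1/2 = -126.500


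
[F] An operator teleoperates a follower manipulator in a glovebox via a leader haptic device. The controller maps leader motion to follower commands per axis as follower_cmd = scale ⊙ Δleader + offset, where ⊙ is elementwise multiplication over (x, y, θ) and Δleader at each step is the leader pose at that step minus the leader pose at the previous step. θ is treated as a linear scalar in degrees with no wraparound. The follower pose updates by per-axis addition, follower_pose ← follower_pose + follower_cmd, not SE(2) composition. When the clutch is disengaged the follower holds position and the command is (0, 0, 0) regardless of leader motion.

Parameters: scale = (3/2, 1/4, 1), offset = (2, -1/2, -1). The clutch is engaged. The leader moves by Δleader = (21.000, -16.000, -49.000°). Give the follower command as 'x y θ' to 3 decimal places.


axis x: 3/2·21.000 + 2 = 33.500
axis y: 1/4·-16.000 + -1/2 = -4.500
axis θ: 1·-49.000 + -1 = -50.000

33.500 -4.500 -50.000


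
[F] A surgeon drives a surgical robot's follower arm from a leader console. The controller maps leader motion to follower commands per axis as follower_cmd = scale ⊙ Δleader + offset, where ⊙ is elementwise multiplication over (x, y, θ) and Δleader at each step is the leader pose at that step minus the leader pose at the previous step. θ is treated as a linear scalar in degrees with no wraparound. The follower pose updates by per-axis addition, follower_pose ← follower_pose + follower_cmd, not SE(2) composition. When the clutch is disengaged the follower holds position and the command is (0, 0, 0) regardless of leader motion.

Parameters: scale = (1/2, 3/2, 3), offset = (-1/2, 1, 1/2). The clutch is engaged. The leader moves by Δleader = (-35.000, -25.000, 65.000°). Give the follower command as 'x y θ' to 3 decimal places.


-18.000 -36.500 195.500

axis x: 1/2·-35.000 + -1/2 = -18.000
axis y: 3/2·-25.000 + 1 = -36.500
axis θ: 3·65.000 + 1/2 = 195.500


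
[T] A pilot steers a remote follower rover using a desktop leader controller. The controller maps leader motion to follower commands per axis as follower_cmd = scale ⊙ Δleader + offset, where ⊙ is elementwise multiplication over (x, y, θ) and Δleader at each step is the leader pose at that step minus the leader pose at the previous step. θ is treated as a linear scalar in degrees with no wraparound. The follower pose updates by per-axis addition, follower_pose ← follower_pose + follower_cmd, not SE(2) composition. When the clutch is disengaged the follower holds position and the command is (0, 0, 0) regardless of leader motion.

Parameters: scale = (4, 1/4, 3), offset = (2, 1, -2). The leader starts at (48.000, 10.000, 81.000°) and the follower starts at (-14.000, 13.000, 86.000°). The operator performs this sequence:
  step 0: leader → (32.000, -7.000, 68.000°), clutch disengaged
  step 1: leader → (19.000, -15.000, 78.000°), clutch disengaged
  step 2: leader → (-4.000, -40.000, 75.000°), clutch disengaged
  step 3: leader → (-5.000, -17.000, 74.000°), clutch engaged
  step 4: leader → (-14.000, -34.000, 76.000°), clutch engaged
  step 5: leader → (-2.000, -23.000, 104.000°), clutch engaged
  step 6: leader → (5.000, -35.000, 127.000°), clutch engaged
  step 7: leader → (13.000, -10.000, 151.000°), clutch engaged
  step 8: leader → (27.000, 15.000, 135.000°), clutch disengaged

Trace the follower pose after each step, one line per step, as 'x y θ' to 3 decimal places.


step 0: Δleader=(-16.000, -17.000, -13.000°), disengaged; cmd=(0,0,0) → follower holds at (-14.000, 13.000, 86.000°)
step 1: Δleader=(-13.000, -8.000, 10.000°), disengaged; cmd=(0,0,0) → follower holds at (-14.000, 13.000, 86.000°)
step 2: Δleader=(-23.000, -25.000, -3.000°), disengaged; cmd=(0,0,0) → follower holds at (-14.000, 13.000, 86.000°)
step 3: Δleader=(-1.000, 23.000, -1.000°), engaged; cmd=(-2.000, 6.750, -5.000°) → follower=(-16.000, 19.750, 81.000°)
step 4: Δleader=(-9.000, -17.000, 2.000°), engaged; cmd=(-34.000, -3.250, 4.000°) → follower=(-50.000, 16.500, 85.000°)
step 5: Δleader=(12.000, 11.000, 28.000°), engaged; cmd=(50.000, 3.750, 82.000°) → follower=(0.000, 20.250, 167.000°)
step 6: Δleader=(7.000, -12.000, 23.000°), engaged; cmd=(30.000, -2.000, 67.000°) → follower=(30.000, 18.250, 234.000°)
step 7: Δleader=(8.000, 25.000, 24.000°), engaged; cmd=(34.000, 7.250, 70.000°) → follower=(64.000, 25.500, 304.000°)
step 8: Δleader=(14.000, 25.000, -16.000°), disengaged; cmd=(0,0,0) → follower holds at (64.000, 25.500, 304.000°)

-14.000 13.000 86.000
-14.000 13.000 86.000
-14.000 13.000 86.000
-16.000 19.750 81.000
-50.000 16.500 85.000
0.000 20.250 167.000
30.000 18.250 234.000
64.000 25.500 304.000
64.000 25.500 304.000


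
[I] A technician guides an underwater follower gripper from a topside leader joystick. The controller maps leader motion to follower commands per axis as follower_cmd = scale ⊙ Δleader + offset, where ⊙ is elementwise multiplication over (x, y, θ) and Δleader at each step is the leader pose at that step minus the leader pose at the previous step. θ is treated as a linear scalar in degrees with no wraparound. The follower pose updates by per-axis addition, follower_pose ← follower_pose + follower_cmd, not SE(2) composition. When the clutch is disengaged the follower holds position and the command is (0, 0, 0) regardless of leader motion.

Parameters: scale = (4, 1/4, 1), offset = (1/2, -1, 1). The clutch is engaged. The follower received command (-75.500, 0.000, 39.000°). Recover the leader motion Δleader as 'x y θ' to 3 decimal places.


-19.000 4.000 38.000

axis x: (-75.500 − 1/2) / (4) = -19.000
axis y: (0.000 − -1) / (1/4) = 4.000
axis θ: (39.000 − 1) / (1) = 38.000


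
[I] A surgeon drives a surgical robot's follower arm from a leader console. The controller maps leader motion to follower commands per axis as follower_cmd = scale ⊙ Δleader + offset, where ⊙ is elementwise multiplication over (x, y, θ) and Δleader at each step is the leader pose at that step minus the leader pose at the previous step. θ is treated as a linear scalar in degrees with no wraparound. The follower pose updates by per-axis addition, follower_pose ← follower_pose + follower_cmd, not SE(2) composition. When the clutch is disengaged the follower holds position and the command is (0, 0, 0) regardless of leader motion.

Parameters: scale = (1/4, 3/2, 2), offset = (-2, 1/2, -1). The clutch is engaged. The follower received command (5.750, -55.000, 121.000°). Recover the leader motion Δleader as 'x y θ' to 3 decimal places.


31.000 -37.000 61.000

axis x: (5.750 − -2) / (1/4) = 31.000
axis y: (-55.000 − 1/2) / (3/2) = -37.000
axis θ: (121.000 − -1) / (2) = 61.000


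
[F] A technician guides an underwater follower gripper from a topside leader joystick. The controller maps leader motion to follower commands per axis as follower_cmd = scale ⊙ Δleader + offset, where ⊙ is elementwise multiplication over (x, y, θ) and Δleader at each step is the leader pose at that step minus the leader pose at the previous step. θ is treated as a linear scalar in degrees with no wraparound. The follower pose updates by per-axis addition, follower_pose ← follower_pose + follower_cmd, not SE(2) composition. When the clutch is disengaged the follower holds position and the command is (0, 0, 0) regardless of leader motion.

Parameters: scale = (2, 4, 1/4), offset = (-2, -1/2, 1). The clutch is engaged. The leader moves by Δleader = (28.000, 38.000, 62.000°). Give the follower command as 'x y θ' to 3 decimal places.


54.000 151.500 16.500

axis x: 2·28.000 + -2 = 54.000
axis y: 4·38.000 + -1/2 = 151.500
axis θ: 1/4·62.000 + 1 = 16.500


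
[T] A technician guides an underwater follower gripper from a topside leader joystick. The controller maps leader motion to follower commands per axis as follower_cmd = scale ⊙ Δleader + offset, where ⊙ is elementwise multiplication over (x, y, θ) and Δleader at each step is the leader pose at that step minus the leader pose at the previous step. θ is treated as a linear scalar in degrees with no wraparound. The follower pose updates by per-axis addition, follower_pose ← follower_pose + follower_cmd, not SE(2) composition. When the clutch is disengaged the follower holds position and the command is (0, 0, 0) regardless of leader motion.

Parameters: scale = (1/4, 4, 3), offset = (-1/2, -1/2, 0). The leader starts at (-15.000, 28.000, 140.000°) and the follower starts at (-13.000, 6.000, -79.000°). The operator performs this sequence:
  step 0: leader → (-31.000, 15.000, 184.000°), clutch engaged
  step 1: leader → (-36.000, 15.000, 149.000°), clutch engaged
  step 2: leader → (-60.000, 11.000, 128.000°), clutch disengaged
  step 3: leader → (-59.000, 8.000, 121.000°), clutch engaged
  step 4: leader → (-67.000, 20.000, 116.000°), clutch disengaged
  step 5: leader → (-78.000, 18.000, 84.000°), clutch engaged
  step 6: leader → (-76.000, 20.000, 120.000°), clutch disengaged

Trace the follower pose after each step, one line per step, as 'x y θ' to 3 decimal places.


step 0: Δleader=(-16.000, -13.000, 44.000°), engaged; cmd=(-4.500, -52.500, 132.000°) → follower=(-17.500, -46.500, 53.000°)
step 1: Δleader=(-5.000, 0.000, -35.000°), engaged; cmd=(-1.750, -0.500, -105.000°) → follower=(-19.250, -47.000, -52.000°)
step 2: Δleader=(-24.000, -4.000, -21.000°), disengaged; cmd=(0,0,0) → follower holds at (-19.250, -47.000, -52.000°)
step 3: Δleader=(1.000, -3.000, -7.000°), engaged; cmd=(-0.250, -12.500, -21.000°) → follower=(-19.500, -59.500, -73.000°)
step 4: Δleader=(-8.000, 12.000, -5.000°), disengaged; cmd=(0,0,0) → follower holds at (-19.500, -59.500, -73.000°)
step 5: Δleader=(-11.000, -2.000, -32.000°), engaged; cmd=(-3.250, -8.500, -96.000°) → follower=(-22.750, -68.000, -169.000°)
step 6: Δleader=(2.000, 2.000, 36.000°), disengaged; cmd=(0,0,0) → follower holds at (-22.750, -68.000, -169.000°)

-17.500 -46.500 53.000
-19.250 -47.000 -52.000
-19.250 -47.000 -52.000
-19.500 -59.500 -73.000
-19.500 -59.500 -73.000
-22.750 -68.000 -169.000
-22.750 -68.000 -169.000


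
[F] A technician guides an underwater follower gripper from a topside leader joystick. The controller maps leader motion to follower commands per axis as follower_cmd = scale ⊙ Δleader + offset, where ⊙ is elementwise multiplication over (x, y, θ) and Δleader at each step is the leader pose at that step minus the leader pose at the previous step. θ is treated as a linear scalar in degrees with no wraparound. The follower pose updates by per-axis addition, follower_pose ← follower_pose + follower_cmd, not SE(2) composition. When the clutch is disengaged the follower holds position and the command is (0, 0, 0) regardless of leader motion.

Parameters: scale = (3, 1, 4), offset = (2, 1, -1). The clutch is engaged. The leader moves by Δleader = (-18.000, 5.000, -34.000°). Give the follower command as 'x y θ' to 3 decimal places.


axis x: 3·-18.000 + 2 = -52.000
axis y: 1·5.000 + 1 = 6.000
axis θ: 4·-34.000 + -1 = -137.000

-52.000 6.000 -137.000


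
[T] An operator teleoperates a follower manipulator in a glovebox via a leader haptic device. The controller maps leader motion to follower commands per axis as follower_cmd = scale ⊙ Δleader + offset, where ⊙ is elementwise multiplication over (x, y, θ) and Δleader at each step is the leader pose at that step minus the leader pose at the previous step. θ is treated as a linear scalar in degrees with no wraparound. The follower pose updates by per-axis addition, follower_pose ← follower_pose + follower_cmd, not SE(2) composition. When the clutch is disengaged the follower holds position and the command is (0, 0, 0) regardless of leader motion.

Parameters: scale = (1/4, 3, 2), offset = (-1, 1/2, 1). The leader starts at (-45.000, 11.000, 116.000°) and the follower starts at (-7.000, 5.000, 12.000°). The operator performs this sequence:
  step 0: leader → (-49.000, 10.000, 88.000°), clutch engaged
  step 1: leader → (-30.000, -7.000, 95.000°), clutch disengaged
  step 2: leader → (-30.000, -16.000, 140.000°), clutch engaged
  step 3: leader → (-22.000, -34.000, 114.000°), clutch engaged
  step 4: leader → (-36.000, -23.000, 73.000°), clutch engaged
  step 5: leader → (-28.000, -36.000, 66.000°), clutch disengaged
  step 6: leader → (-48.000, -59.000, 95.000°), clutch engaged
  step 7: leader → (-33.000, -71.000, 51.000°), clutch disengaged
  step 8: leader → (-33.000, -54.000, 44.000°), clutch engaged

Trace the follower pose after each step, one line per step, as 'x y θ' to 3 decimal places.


step 0: Δleader=(-4.000, -1.000, -28.000°), engaged; cmd=(-2.000, -2.500, -55.000°) → follower=(-9.000, 2.500, -43.000°)
step 1: Δleader=(19.000, -17.000, 7.000°), disengaged; cmd=(0,0,0) → follower holds at (-9.000, 2.500, -43.000°)
step 2: Δleader=(0.000, -9.000, 45.000°), engaged; cmd=(-1.000, -26.500, 91.000°) → follower=(-10.000, -24.000, 48.000°)
step 3: Δleader=(8.000, -18.000, -26.000°), engaged; cmd=(1.000, -53.500, -51.000°) → follower=(-9.000, -77.500, -3.000°)
step 4: Δleader=(-14.000, 11.000, -41.000°), engaged; cmd=(-4.500, 33.500, -81.000°) → follower=(-13.500, -44.000, -84.000°)
step 5: Δleader=(8.000, -13.000, -7.000°), disengaged; cmd=(0,0,0) → follower holds at (-13.500, -44.000, -84.000°)
step 6: Δleader=(-20.000, -23.000, 29.000°), engaged; cmd=(-6.000, -68.500, 59.000°) → follower=(-19.500, -112.500, -25.000°)
step 7: Δleader=(15.000, -12.000, -44.000°), disengaged; cmd=(0,0,0) → follower holds at (-19.500, -112.500, -25.000°)
step 8: Δleader=(0.000, 17.000, -7.000°), engaged; cmd=(-1.000, 51.500, -13.000°) → follower=(-20.500, -61.000, -38.000°)

-9.000 2.500 -43.000
-9.000 2.500 -43.000
-10.000 -24.000 48.000
-9.000 -77.500 -3.000
-13.500 -44.000 -84.000
-13.500 -44.000 -84.000
-19.500 -112.500 -25.000
-19.500 -112.500 -25.000
-20.500 -61.000 -38.000


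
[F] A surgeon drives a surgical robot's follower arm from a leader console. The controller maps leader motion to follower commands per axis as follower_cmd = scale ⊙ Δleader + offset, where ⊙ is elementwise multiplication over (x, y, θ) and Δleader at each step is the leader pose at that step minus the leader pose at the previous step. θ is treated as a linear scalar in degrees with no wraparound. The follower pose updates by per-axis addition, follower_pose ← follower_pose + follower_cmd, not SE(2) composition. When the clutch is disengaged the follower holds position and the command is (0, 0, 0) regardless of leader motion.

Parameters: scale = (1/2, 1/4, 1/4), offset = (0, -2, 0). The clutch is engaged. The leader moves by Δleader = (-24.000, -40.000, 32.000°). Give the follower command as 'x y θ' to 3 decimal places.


axis x: 1/2·-24.000 + 0 = -12.000
axis y: 1/4·-40.000 + -2 = -12.000
axis θ: 1/4·32.000 + 0 = 8.000

-12.000 -12.000 8.000
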